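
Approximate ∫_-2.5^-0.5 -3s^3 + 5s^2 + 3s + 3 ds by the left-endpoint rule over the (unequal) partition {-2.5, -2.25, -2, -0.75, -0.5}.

84.796875

Subinterval widths: 0.25, 0.25, 1.25, 0.25.
Left endpoints: -2.5, -2.25, -2, -0.75.
f(-2.5) = 73.625, f(-2.25) = 55.734375, f(-2) = 41, f(-0.75) = 4.828125.
Sum = Σ Δs_i · f(s_i).
Sum = 84.796875.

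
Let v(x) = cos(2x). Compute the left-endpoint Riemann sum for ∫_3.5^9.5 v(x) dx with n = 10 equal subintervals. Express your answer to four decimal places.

-0.2928

Δx = (9.5 − 3.5)/10 = 0.6.
Left endpoints: 3.5, 4.1, 4.7, 5.3, 5.9, 6.5, 7.1, 7.7, 8.3, 8.9.
v(3.5) ≈ 0.7539, v(4.1) ≈ -0.3392, v(4.7) ≈ -0.9997, v(5.3) ≈ -0.3853, v(5.9) ≈ 0.7204, v(6.5) ≈ 0.9074, v(7.1) ≈ -0.0628, v(7.7) ≈ -0.9530, v(8.3) ≈ -0.6278, v(8.9) ≈ 0.4980.
Sum = Δx · [v(3.5) + v(4.1) + v(4.7) + ...].
Sum ≈ -0.2928.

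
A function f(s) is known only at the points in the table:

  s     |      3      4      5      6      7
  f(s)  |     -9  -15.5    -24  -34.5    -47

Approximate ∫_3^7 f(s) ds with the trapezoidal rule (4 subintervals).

-102

Δs = 1.
T_4 = (1/2)·[(-9) + 2·(-15.5) + 2·(-24) + 2·(-34.5) + (-47)] = -102.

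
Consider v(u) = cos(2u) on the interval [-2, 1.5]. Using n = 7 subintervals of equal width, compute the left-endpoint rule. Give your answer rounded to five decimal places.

Δu = (1.5 − (-2))/7 = 0.5.
Left endpoints: -2, -1.5, -1, -0.5, 0, 0.5, 1.
v(-2) ≈ -0.65364, v(-1.5) ≈ -0.98999, v(-1) ≈ -0.41615, v(-0.5) ≈ 0.54030, v(0) ≈ 1.00000, v(0.5) ≈ 0.54030, v(1) ≈ -0.41615.
Sum = Δu · [v(-2) + v(-1.5) + v(-1) + ...].
Sum ≈ -0.19766.

-0.19766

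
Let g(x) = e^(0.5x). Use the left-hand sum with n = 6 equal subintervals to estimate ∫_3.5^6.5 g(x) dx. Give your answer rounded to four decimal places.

Δx = (6.5 − 3.5)/6 = 0.5.
Left endpoints: 3.5, 4, 4.5, 5, 5.5, 6.
g(3.5) ≈ 5.7546, g(4) ≈ 7.3891, g(4.5) ≈ 9.4877, g(5) ≈ 12.1825, g(5.5) ≈ 15.6426, g(6) ≈ 20.0855.
Sum = Δx · [g(3.5) + g(4) + g(4.5) + ...].
Sum ≈ 35.2710.

35.2710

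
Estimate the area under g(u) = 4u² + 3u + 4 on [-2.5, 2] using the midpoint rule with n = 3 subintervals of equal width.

Δu = (2 − (-2.5))/3 = 1.5.
Midpoints: -1.75, -0.25, 1.25.
g(-1.75) = 11, g(-0.25) = 3.5, g(1.25) = 14.
Sum = Δu · [g(-1.75) + g(-0.25) + g(1.25)].
Sum = 42.75.

42.75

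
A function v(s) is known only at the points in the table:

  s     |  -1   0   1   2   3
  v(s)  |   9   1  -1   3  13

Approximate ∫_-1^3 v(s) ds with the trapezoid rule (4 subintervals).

14

Δs = 1.
T_4 = (1/2)·[9 + 2·1 + 2·(-1) + 2·3 + 13] = 14.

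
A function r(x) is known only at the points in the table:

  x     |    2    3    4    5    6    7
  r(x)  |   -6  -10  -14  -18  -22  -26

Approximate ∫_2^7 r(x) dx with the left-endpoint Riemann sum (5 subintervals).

Δx = 1.
Sum = 1·[(-6) + (-10) + (-14) + (-18) + (-22)] = -70.

-70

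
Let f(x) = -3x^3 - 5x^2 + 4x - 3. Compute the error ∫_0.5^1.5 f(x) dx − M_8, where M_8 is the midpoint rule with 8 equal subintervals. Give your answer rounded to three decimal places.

-0.018

Exact integral: ∫_0.5^1.5 f(x) dx ≈ -8.16667.
M_8 = -8.1484375.
Error ≈ -8.16667 − (-8.1484375) ≈ -0.018.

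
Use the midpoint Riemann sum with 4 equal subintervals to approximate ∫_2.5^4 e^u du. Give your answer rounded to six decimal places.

42.168142

Δu = (4 − 2.5)/4 = 0.375.
Midpoints: 2.6875, 3.0625, 3.4375, 3.8125.
f(2.6875) ≈ 14.694893, f(3.0625) ≈ 21.380943, f(3.4375) ≈ 31.109088, f(3.8125) ≈ 45.263456.
Sum = Δu · [f(2.6875) + f(3.0625) + f(3.4375) + f(3.8125)].
Sum ≈ 42.168142.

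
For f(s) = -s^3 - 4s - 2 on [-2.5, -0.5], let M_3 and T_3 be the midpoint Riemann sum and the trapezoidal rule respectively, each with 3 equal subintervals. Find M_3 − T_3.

M_3 ≈ 17.41667.
T_3 ≈ 18.41667.
M_3 − T_3 = -1.

-1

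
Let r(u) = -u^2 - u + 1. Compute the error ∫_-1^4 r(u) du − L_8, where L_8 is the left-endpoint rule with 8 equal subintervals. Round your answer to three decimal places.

-5.924

Exact integral: ∫_-1^4 r(u) du ≈ -24.16667.
L_8 = -18.2421875.
Error ≈ -24.16667 − (-18.2421875) ≈ -5.924.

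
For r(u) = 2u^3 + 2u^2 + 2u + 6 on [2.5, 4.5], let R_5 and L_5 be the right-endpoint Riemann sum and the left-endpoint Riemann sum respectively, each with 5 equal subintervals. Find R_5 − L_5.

73.2

R_5 = 299.66.
L_5 = 226.46.
R_5 − L_5 = 73.2.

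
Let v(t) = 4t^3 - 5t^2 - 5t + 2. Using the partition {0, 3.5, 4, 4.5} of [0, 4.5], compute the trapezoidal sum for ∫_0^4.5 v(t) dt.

Subinterval widths: 3.5, 0.5, 0.5.
v(0) = 2, v(3.5) = 94.75, v(4) = 158, v(4.5) = 242.75.
On each subinterval the trapezoid contributes (Δt_i/2)·[v(t_{i-1}) + v(t_i)].
Sum = 332.6875.

332.6875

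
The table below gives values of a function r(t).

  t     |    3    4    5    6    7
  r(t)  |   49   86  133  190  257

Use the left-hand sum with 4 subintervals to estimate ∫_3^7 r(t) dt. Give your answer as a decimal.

458

Δt = 1.
Sum = 1·[49 + 86 + 133 + 190] = 458.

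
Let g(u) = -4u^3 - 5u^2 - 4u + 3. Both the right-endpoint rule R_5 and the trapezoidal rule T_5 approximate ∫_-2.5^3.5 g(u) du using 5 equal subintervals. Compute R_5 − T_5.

R_5 = -391.14.
T_5 = -218.34.
R_5 − T_5 = -172.8.

-172.8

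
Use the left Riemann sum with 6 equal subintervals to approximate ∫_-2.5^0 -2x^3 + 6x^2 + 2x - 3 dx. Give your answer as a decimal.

Δx = (0 − (-2.5))/6 = 5/12.
Left endpoints: -2.5, -25/12, -5/3, -1.25, -5/6, -5/12.
f(-2.5) = 60.75, f(-25/12) = 31933/864, f(-5/3) = 529/27, f(-1.25) = 7.78125, f(-5/6) = 71/108, f(-5/12) = -2287/864.
Sum = Δx · [f(-2.5) + f(-25/12) + f(-5/3) + ...].
Sum = 51.2890625.

51.2890625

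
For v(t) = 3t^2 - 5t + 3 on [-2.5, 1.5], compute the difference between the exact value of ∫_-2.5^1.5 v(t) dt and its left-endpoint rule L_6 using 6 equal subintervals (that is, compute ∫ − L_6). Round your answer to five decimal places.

Exact integral: ∫_-2.5^1.5 v(t) dt = 41.
L_6 ≈ 52.5555556.
Error ≈ 41 − 52.5555556 ≈ -11.55556.

-11.55556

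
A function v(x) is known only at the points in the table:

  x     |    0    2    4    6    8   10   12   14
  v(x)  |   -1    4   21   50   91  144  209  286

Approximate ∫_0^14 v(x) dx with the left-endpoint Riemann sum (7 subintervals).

Δx = 2.
Sum = 2·[(-1) + 4 + 21 + 50 + 91 + 144 + 209] = 1036.

1036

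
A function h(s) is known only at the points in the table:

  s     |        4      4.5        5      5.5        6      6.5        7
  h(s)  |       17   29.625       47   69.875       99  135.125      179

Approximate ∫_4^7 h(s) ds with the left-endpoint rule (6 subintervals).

198.8125

Δs = 0.5.
Sum = 0.5·[17 + 29.625 + 47 + 69.875 + 99 + 135.125] = 198.8125.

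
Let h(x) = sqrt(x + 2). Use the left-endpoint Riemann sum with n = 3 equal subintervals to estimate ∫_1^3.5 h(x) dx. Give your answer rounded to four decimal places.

Δx = (3.5 − 1)/3 = 5/6.
Left endpoints: 1, 11/6, 8/3.
h(1) ≈ 1.7321, h(11/6) ≈ 1.9579, h(8/3) ≈ 2.1602.
Sum = Δx · [h(1) + h(11/6) + h(8/3)].
Sum ≈ 4.8752.

4.8752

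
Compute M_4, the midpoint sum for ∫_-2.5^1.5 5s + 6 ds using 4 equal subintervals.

Δs = (1.5 − (-2.5))/4 = 1.
Midpoints: -2, -1, 0, 1.
f(-2) = -4, f(-1) = 1, f(0) = 6, f(1) = 11.
Sum = Δs · [f(-2) + f(-1) + f(0) + f(1)].
Sum = 14.

14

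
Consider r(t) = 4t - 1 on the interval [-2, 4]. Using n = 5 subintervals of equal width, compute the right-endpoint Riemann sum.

32.4

Δt = (4 − (-2))/5 = 1.2.
Right endpoints: -0.8, 0.4, 1.6, 2.8, 4.
r(-0.8) = -4.2, r(0.4) = 0.6, r(1.6) = 5.4, r(2.8) = 10.2, r(4) = 15.
Sum = Δt · [r(-0.8) + r(0.4) + r(1.6) + r(2.8) + r(4)].
Sum = 32.4.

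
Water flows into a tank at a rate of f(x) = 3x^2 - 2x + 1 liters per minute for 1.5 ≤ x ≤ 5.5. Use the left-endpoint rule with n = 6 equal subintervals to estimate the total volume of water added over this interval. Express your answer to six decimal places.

Δx = (5.5 − 1.5)/6 = 2/3.
Left endpoints: 1.5, 13/6, 17/6, 3.5, 25/6, 29/6.
f(1.5) = 4.75, f(13/6) = 10.75, f(17/6) = 233/12, f(3.5) = 30.75, f(25/6) = 44.75, f(29/6) = 737/12.
Sum = Δx · [f(1.5) + f(13/6) + f(17/6) + ...].
Sum ≈ 114.555556.

114.555556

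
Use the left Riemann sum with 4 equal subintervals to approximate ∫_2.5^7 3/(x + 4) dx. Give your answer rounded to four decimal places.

1.6893

Δx = (7 − 2.5)/4 = 1.125.
Left endpoints: 2.5, 3.625, 4.75, 5.875.
f(2.5) = 6/13, f(3.625) = 24/61, f(4.75) = 12/35, f(5.875) = 24/79.
Sum = Δx · [f(2.5) + f(3.625) + f(4.75) + f(5.875)].
Sum ≈ 1.6893.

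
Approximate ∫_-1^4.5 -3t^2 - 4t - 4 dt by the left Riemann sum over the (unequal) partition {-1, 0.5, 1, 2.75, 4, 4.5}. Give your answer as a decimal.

-108.234375

Subinterval widths: 1.5, 0.5, 1.75, 1.25, 0.5.
Left endpoints: -1, 0.5, 1, 2.75, 4.
f(-1) = -3, f(0.5) = -6.75, f(1) = -11, f(2.75) = -37.6875, f(4) = -68.
Sum = Σ Δt_i · f(t_i).
Sum = -108.234375.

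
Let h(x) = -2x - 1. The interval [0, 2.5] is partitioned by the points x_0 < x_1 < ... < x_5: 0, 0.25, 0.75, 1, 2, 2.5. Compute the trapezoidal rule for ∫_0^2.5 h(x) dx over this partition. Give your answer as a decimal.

-8.75

Subinterval widths: 0.25, 0.5, 0.25, 1, 0.5.
h(0) = -1, h(0.25) = -1.5, h(0.75) = -2.5, h(1) = -3, h(2) = -5, h(2.5) = -6.
On each subinterval the trapezoid contributes (Δx_i/2)·[h(x_{i-1}) + h(x_i)].
Sum = -8.75.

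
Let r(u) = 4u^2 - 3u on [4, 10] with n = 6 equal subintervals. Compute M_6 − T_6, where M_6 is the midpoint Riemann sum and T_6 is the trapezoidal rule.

M_6 = 1120.
T_6 = 1126.
M_6 − T_6 = -6.

-6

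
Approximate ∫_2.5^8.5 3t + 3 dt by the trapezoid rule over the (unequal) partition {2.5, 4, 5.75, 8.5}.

Subinterval widths: 1.5, 1.75, 2.75.
f(2.5) = 10.5, f(4) = 15, f(5.75) = 20.25, f(8.5) = 28.5.
On each subinterval the trapezoid contributes (Δt_i/2)·[f(t_{i-1}) + f(t_i)].
Sum = 117.

117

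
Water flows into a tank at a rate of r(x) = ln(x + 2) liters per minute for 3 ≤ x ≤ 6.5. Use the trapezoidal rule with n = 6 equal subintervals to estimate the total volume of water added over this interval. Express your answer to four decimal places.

Δx = (6.5 − 3)/6 = 7/12.
r(3) ≈ 1.6094, r(43/12) ≈ 1.7198, r(25/6) ≈ 1.8192, r(4.75) ≈ 1.9095, r(16/3) ≈ 1.9924, r(71/12) ≈ 2.0690, r(6.5) ≈ 2.1401.
T_6 = (Δx/2)·[r(x_0) + 2r(x_1) + ... + 2r(x_{5}) + r(x_6)].
Sum ≈ 6.6410.

6.6410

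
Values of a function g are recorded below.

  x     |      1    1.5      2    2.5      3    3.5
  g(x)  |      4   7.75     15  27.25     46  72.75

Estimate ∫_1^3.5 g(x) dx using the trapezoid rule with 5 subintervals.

67.1875

Δx = 0.5.
T_5 = (0.5/2)·[4 + 2·7.75 + 2·15 + 2·27.25 + 2·46 + 72.75] = 67.1875.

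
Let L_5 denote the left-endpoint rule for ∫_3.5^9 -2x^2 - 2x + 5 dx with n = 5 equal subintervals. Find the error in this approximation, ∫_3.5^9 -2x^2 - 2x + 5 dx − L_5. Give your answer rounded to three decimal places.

-79.457

Exact integral: ∫_3.5^9 f(x) dx ≈ -498.66667.
L_5 = -419.21.
Error ≈ -498.66667 − (-419.21) ≈ -79.457.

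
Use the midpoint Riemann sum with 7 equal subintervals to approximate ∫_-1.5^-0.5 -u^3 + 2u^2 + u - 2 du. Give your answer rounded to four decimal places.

0.4082

Δu = (-0.5 − (-1.5))/7 = 1/7.
Midpoints: -10/7, -9/7, -8/7, -1, -6/7, -5/7, -4/7.
f(-10/7) = 1224/343, f(-9/7) = 736/343, f(-8/7) = 330/343, f(-1) = 0, f(-6/7) = -260/343, f(-5/7) = -456/343, f(-4/7) = -594/343.
Sum = Δu · [f(-10/7) + f(-9/7) + f(-8/7) + ...].
Sum ≈ 0.4082.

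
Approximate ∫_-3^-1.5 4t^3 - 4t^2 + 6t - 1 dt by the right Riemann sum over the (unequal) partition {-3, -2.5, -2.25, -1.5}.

-96.203125

Subinterval widths: 0.5, 0.25, 0.75.
Right endpoints: -2.5, -2.25, -1.5.
f(-2.5) = -103.5, f(-2.25) = -80.3125, f(-1.5) = -32.5.
Sum = Σ Δt_i · f(t_i).
Sum = -96.203125.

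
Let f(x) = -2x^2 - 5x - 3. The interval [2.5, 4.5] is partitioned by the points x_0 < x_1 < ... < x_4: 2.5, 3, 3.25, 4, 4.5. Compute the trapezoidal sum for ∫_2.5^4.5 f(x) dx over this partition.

-91.5625

Subinterval widths: 0.5, 0.25, 0.75, 0.5.
f(2.5) = -28, f(3) = -36, f(3.25) = -40.375, f(4) = -55, f(4.5) = -66.
On each subinterval the trapezoid contributes (Δx_i/2)·[f(x_{i-1}) + f(x_i)].
Sum = -91.5625.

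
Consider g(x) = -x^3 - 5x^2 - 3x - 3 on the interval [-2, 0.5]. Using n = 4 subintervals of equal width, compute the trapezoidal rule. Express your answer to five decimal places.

Δx = (0.5 − (-2))/4 = 0.625.
g(-2) = -9, g(-1.375) = -2933/512, g(-0.75) = -3.140625, g(-0.125) = -1383/512, g(0.5) = -5.875.
T_4 = (Δx/2)·[g(x_0) + 2g(x_1) + 2g(x_2) + 2g(x_3) + g(x_4)].
Sum ≈ -11.87988.

-11.87988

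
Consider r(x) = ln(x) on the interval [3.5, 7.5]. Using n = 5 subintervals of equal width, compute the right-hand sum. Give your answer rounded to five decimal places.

7.02385

Δx = (7.5 − 3.5)/5 = 0.8.
Right endpoints: 4.3, 5.1, 5.9, 6.7, 7.5.
r(4.3) ≈ 1.45862, r(5.1) ≈ 1.62924, r(5.9) ≈ 1.77495, r(6.7) ≈ 1.90211, r(7.5) ≈ 2.01490.
Sum = Δx · [r(4.3) + r(5.1) + r(5.9) + r(6.7) + r(7.5)].
Sum ≈ 7.02385.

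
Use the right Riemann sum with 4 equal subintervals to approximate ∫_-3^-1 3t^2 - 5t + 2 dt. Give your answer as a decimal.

Δt = (-1 − (-3))/4 = 0.5.
Right endpoints: -2.5, -2, -1.5, -1.
f(-2.5) = 33.25, f(-2) = 24, f(-1.5) = 16.25, f(-1) = 10.
Sum = Δt · [f(-2.5) + f(-2) + f(-1.5) + f(-1)].
Sum = 41.75.

41.75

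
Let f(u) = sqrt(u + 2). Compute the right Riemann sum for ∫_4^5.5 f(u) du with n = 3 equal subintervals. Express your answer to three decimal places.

Δu = (5.5 − 4)/3 = 0.5.
Right endpoints: 4.5, 5, 5.5.
f(4.5) ≈ 2.550, f(5) ≈ 2.646, f(5.5) ≈ 2.739.
Sum = Δu · [f(4.5) + f(5) + f(5.5)].
Sum ≈ 3.967.

3.967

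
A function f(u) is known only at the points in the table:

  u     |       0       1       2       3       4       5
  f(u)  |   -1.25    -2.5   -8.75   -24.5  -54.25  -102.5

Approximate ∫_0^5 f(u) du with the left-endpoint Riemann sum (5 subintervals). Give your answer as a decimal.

Δu = 1.
Sum = 1·[(-1.25) + (-2.5) + (-8.75) + (-24.5) + (-54.25)] = -91.25.

-91.25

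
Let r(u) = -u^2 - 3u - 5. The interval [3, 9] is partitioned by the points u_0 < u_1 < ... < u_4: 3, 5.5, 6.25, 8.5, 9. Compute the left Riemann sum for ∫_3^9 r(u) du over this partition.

Subinterval widths: 2.5, 0.75, 2.25, 0.5.
Left endpoints: 3, 5.5, 6.25, 8.5.
r(3) = -23, r(5.5) = -51.75, r(6.25) = -62.8125, r(8.5) = -102.75.
Sum = Σ Δu_i · r(u_i).
Sum = -289.015625.

-289.015625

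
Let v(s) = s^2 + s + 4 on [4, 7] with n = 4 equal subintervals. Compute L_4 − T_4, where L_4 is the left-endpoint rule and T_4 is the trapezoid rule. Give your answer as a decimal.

-13.5

L_4 = 108.28125.
T_4 = 121.78125.
L_4 − T_4 = -13.5.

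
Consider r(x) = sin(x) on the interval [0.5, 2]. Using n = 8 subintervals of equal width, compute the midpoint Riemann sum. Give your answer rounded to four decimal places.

1.2956

Δx = (2 − 0.5)/8 = 0.1875.
Midpoints: 0.59375, 0.78125, 0.96875, 1.15625, 1.34375, 1.53125, 1.71875, 1.90625.
r(0.59375) ≈ 0.5595, r(0.78125) ≈ 0.7042, r(0.96875) ≈ 0.8242, r(1.15625) ≈ 0.9153, r(1.34375) ≈ 0.9743, r(1.53125) ≈ 0.9992, r(1.71875) ≈ 0.9891, r(1.90625) ≈ 0.9443.
Sum = Δx · [r(0.59375) + r(0.78125) + r(0.96875) + ...].
Sum ≈ 1.2956.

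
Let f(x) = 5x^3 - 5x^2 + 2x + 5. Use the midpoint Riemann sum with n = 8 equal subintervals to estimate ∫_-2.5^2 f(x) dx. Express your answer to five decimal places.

-46.91492

Δx = (2 − (-2.5))/8 = 0.5625.
Midpoints: -2.21875, -1.65625, -1.09375, -0.53125, 0.03125, 0.59375, 1.15625, 1.71875.
f(-2.21875) = -2577683/32768, f(-1.65625) = -1138529/32768, f(-1.09375) = -318215/32768, f(-0.53125) = 58219/32768, f(0.03125) = 165733/32768, f(0.59375) = 179287/32768, f(1.15625) = 273841/32768, f(1.71875) = 624355/32768.
Sum = Δx · [f(-2.21875) + f(-1.65625) + f(-1.09375) + ...].
Sum ≈ -46.91492.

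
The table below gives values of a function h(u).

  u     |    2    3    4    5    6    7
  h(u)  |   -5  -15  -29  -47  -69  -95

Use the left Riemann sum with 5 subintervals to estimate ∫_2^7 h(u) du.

-165

Δu = 1.
Sum = 1·[(-5) + (-15) + (-29) + (-47) + (-69)] = -165.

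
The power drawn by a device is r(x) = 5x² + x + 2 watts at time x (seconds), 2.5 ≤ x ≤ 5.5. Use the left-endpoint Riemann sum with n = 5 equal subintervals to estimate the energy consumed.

233.25

Δx = (5.5 − 2.5)/5 = 0.6.
Left endpoints: 2.5, 3.1, 3.7, 4.3, 4.9.
r(2.5) = 35.75, r(3.1) = 53.15, r(3.7) = 74.15, r(4.3) = 98.75, r(4.9) = 126.95.
Sum = Δx · [r(2.5) + r(3.1) + r(3.7) + r(4.3) + r(4.9)].
Sum = 233.25.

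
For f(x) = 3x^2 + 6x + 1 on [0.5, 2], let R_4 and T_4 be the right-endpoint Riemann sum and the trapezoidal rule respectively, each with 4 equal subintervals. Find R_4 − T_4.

R_4 = 24.52734375.
T_4 = 20.73046875.
R_4 − T_4 = 3.796875.

3.796875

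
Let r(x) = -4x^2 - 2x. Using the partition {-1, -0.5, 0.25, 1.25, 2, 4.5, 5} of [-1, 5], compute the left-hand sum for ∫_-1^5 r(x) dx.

-103.3125

Subinterval widths: 0.5, 0.75, 1, 0.75, 2.5, 0.5.
Left endpoints: -1, -0.5, 0.25, 1.25, 2, 4.5.
r(-1) = -2, r(-0.5) = 0, r(0.25) = -0.75, r(1.25) = -8.75, r(2) = -20, r(4.5) = -90.
Sum = Σ Δx_i · r(x_i).
Sum = -103.3125.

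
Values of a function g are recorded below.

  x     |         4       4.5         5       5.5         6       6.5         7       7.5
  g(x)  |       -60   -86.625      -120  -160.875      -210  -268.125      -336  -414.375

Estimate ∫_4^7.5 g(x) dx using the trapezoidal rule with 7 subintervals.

-709.40625

Δx = 0.5.
T_7 = (0.5/2)·[(-60) + 2·(-86.625) + 2·(-120) + 2·(-160.875) + 2·(-210) + 2·(-268.125) + 2·(-336) + (-414.375)] = -709.40625.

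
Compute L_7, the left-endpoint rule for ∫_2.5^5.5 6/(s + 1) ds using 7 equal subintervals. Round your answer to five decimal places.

Δs = (5.5 − 2.5)/7 = 3/7.
Left endpoints: 2.5, 41/14, 47/14, 53/14, 59/14, 65/14, 71/14.
f(2.5) = 12/7, f(41/14) = 84/55, f(47/14) = 84/61, f(53/14) = 84/67, f(59/14) = 84/73, f(65/14) = 84/79, f(71/14) = 84/85.
Sum = Δs · [f(2.5) + f(41/14) + f(47/14) + ...].
Sum ≈ 3.88909.

3.88909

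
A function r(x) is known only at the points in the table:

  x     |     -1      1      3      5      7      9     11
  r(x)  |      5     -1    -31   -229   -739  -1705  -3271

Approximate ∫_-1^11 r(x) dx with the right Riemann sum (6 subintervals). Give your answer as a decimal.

-11952

Δx = 2.
Sum = 2·[(-1) + (-31) + (-229) + (-739) + (-1705) + (-3271)] = -11952.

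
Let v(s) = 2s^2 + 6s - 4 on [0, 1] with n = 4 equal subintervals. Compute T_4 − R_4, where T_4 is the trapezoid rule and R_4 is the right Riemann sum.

T_4 = -0.3125.
R_4 = 0.6875.
T_4 − R_4 = -1.

-1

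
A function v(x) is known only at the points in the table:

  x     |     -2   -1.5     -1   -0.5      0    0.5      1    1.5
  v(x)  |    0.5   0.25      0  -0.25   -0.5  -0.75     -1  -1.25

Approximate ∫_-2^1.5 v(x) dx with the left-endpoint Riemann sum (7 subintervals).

-0.875

Δx = 0.5.
Sum = 0.5·[0.5 + 0.25 + 0 + (-0.25) + (-0.5) + (-0.75) + (-1)] = -0.875.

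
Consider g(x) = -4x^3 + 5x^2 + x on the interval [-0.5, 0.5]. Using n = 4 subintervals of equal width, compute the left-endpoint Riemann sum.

0.46875

Δx = (0.5 − (-0.5))/4 = 0.25.
Left endpoints: -0.5, -0.25, 0, 0.25.
g(-0.5) = 1.25, g(-0.25) = 0.125, g(0) = 0, g(0.25) = 0.5.
Sum = Δx · [g(-0.5) + g(-0.25) + g(0) + g(0.25)].
Sum = 0.46875.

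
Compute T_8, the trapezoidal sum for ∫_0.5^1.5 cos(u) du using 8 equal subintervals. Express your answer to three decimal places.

Δu = (1.5 − 0.5)/8 = 0.125.
f(0.5) ≈ 0.878, f(0.625) ≈ 0.811, f(0.75) ≈ 0.732, f(0.875) ≈ 0.641, f(1) ≈ 0.540, f(1.125) ≈ 0.431, f(1.25) ≈ 0.315, f(1.375) ≈ 0.195, f(1.5) ≈ 0.071.
T_8 = (Δu/2)·[f(u_0) + 2f(u_1) + ... + 2f(u_{7}) + f(u_8)].
Sum ≈ 0.517.

0.517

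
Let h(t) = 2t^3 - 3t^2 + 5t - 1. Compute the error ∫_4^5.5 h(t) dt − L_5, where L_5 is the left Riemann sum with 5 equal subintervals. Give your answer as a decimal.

Exact integral: ∫_4^5.5 h(t) dt = 261.28125.
L_5 = 236.43.
Error = 261.28125 − 236.43 = 24.85125.

24.85125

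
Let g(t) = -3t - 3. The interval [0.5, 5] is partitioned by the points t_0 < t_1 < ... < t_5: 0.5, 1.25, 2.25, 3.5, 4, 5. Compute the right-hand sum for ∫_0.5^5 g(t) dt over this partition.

Subinterval widths: 0.75, 1, 1.25, 0.5, 1.
Right endpoints: 1.25, 2.25, 3.5, 4, 5.
g(1.25) = -6.75, g(2.25) = -9.75, g(3.5) = -13.5, g(4) = -15, g(5) = -18.
Sum = Σ Δt_i · g(t_i).
Sum = -57.1875.

-57.1875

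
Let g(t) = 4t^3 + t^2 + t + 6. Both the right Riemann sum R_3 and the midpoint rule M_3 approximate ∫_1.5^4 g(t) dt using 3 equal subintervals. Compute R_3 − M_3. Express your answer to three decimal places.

122.569

R_3 ≈ 410.67130.
M_3 ≈ 288.10185.
R_3 − M_3 ≈ 122.569.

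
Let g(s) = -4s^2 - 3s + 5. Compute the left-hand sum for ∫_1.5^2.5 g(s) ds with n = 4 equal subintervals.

-15

Δs = (2.5 − 1.5)/4 = 0.25.
Left endpoints: 1.5, 1.75, 2, 2.25.
g(1.5) = -8.5, g(1.75) = -12.5, g(2) = -17, g(2.25) = -22.
Sum = Δs · [g(1.5) + g(1.75) + g(2) + g(2.25)].
Sum = -15.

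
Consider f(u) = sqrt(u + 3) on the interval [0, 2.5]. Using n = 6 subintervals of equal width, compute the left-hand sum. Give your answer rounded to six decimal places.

5.006162

Δu = (2.5 − 0)/6 = 5/12.
Left endpoints: 0, 5/12, 5/6, 1.25, 5/3, 25/12.
f(0) ≈ 1.732051, f(5/12) ≈ 1.848423, f(5/6) ≈ 1.957890, f(1.25) ≈ 2.061553, f(5/3) ≈ 2.160247, f(25/12) ≈ 2.254625.
Sum = Δu · [f(0) + f(5/12) + f(5/6) + ...].
Sum ≈ 5.006162.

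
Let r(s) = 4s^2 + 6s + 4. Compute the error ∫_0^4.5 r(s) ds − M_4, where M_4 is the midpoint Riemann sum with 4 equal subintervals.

1.8984375

Exact integral: ∫_0^4.5 r(s) ds = 200.25.
M_4 = 198.3515625.
Error = 200.25 − 198.3515625 = 1.8984375.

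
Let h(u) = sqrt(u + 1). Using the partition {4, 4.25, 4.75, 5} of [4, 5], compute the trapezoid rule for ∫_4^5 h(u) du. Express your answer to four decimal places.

2.3441

Subinterval widths: 0.25, 0.5, 0.25.
h(4) ≈ 2.2361, h(4.25) ≈ 2.2913, h(4.75) ≈ 2.3979, h(5) ≈ 2.4495.
On each subinterval the trapezoid contributes (Δu_i/2)·[h(u_{i-1}) + h(u_i)].
Sum ≈ 2.3441.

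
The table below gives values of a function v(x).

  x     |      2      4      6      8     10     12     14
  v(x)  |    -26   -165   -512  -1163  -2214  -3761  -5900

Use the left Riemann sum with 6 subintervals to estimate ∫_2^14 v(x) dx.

-15682

Δx = 2.
Sum = 2·[(-26) + (-165) + (-512) + (-1163) + (-2214) + (-3761)] = -15682.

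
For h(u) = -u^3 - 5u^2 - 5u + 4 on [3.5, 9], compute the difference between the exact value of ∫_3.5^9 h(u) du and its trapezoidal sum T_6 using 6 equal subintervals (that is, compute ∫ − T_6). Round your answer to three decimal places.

Exact integral: ∫_3.5^9 h(u) du ≈ -2896.15104.
T_6 ≈ -2914.44459.
Error ≈ -2896.15104 − (-2914.44459) ≈ 18.294.

18.294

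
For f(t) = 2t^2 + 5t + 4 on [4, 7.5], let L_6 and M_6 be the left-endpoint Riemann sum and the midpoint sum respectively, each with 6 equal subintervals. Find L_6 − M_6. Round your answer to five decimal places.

-27.98785

L_6 ≈ 325.0219907.
M_6 ≈ 353.0098380.
L_6 − M_6 ≈ -27.98785.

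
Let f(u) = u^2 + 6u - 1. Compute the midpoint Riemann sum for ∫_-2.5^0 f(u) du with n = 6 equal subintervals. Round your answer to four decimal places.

-16.0778

Δu = (0 − (-2.5))/6 = 5/12.
Midpoints: -55/24, -1.875, -35/24, -25/24, -0.625, -5/24.
f(-55/24) = -5471/576, f(-1.875) = -8.734375, f(-35/24) = -4391/576, f(-25/24) = -3551/576, f(-0.625) = -4.359375, f(-5/24) = -1271/576.
Sum = Δu · [f(-55/24) + f(-1.875) + f(-35/24) + ...].
Sum ≈ -16.0778.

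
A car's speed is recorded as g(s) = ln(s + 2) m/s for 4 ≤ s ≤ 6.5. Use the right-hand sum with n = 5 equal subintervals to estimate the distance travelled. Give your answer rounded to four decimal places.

Δs = (6.5 − 4)/5 = 0.5.
Right endpoints: 4.5, 5, 5.5, 6, 6.5.
g(4.5) ≈ 1.8718, g(5) ≈ 1.9459, g(5.5) ≈ 2.0149, g(6) ≈ 2.0794, g(6.5) ≈ 2.1401.
Sum = Δs · [g(4.5) + g(5) + g(5.5) + g(6) + g(6.5)].
Sum ≈ 5.0261.

5.0261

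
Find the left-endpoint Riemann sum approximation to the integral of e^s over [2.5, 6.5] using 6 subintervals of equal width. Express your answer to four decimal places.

Δs = (6.5 − 2.5)/6 = 2/3.
Left endpoints: 2.5, 19/6, 23/6, 4.5, 31/6, 35/6.
f(2.5) ≈ 12.1825, f(19/6) ≈ 23.7283, f(23/6) ≈ 46.2163, f(4.5) ≈ 90.0171, f(31/6) ≈ 175.3294, f(35/6) ≈ 341.4951.
Sum = Δs · [f(2.5) + f(19/6) + f(23/6) + ...].
Sum ≈ 459.3125.

459.3125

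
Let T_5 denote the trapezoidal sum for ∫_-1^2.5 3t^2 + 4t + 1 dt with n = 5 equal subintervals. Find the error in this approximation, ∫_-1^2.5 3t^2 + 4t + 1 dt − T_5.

-0.8575

Exact integral: ∫_-1^2.5 f(t) dt = 30.625.
T_5 = 31.4825.
Error = 30.625 − 31.4825 = -0.8575.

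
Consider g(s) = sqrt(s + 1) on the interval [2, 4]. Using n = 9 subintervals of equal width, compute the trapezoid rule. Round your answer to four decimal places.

Δs = (4 − 2)/9 = 2/9.
g(2) ≈ 1.7321, g(20/9) ≈ 1.7951, g(22/9) ≈ 1.8559, g(8/3) ≈ 1.9149, g(26/9) ≈ 1.9720, g(28/9) ≈ 2.0276, g(10/3) ≈ 2.0817, g(32/9) ≈ 2.1344, g(34/9) ≈ 2.1858, g(4) ≈ 2.2361.
T_9 = (Δs/2)·[g(s_0) + 2g(s_1) + ... + 2g(s_{8}) + g(s_9)].
Sum ≈ 3.9892.

3.9892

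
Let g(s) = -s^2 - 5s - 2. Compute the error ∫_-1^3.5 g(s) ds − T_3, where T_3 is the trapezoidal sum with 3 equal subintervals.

1.6875

Exact integral: ∫_-1^3.5 g(s) ds = -51.75.
T_3 = -53.4375.
Error = -51.75 − (-53.4375) = 1.6875.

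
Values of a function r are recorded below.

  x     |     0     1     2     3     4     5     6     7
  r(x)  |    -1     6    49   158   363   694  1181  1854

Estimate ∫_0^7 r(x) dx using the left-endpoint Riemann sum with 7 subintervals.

2450

Δx = 1.
Sum = 1·[(-1) + 6 + 49 + 158 + 363 + 694 + 1181] = 2450.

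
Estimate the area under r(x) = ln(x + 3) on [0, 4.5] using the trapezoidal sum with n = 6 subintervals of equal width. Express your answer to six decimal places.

Δx = (4.5 − 0)/6 = 0.75.
r(0) ≈ 1.098612, r(0.75) ≈ 1.321756, r(1.5) ≈ 1.504077, r(2.25) ≈ 1.658228, r(3) ≈ 1.791759, r(3.75) ≈ 1.909543, r(4.5) ≈ 2.014903.
T_6 = (Δx/2)·[r(x_0) + 2r(x_1) + ... + 2r(x_{5}) + r(x_6)].
Sum ≈ 7.306591.

7.306591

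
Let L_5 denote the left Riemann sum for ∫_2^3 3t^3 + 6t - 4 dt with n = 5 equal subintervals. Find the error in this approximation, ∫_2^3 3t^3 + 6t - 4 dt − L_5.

6.15

Exact integral: ∫_2^3 f(t) dt = 59.75.
L_5 = 53.6.
Error = 59.75 − 53.6 = 6.15.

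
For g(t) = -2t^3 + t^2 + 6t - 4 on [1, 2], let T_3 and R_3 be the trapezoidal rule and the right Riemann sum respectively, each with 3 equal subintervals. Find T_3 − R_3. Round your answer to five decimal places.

T_3 ≈ -0.3148148.
R_3 ≈ -1.1481481.
T_3 − R_3 ≈ 0.83333.

0.83333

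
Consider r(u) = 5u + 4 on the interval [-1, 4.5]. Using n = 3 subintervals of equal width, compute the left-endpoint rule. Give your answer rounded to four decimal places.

44.9167

Δu = (4.5 − (-1))/3 = 11/6.
Left endpoints: -1, 5/6, 8/3.
r(-1) = -1, r(5/6) = 49/6, r(8/3) = 52/3.
Sum = Δu · [r(-1) + r(5/6) + r(8/3)].
Sum ≈ 44.9167.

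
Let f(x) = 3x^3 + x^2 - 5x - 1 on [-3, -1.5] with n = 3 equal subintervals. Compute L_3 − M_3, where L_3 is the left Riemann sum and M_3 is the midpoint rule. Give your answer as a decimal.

L_3 = -49.0625.
M_3 = -33.1015625.
L_3 − M_3 = -15.9609375.

-15.9609375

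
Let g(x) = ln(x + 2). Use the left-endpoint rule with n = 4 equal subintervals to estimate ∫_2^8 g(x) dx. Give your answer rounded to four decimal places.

Δx = (8 − 2)/4 = 1.5.
Left endpoints: 2, 3.5, 5, 6.5.
g(2) ≈ 1.3863, g(3.5) ≈ 1.7047, g(5) ≈ 1.9459, g(6.5) ≈ 2.1401.
Sum = Δx · [g(2) + g(3.5) + g(5) + g(6.5)].
Sum ≈ 10.7655.

10.7655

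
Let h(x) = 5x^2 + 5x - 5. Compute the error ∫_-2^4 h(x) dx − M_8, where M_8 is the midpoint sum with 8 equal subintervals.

Exact integral: ∫_-2^4 h(x) dx = 120.
M_8 = 118.59375.
Error = 120 − 118.59375 = 1.40625.

1.40625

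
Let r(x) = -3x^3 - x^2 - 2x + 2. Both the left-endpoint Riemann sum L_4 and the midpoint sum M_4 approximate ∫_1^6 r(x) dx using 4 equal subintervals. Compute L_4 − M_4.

367.7734375

L_4 = -678.984375.
M_4 = -1046.7578125.
L_4 − M_4 = 367.7734375.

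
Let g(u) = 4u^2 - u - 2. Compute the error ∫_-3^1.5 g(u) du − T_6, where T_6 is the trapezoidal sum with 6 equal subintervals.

Exact integral: ∫_-3^1.5 g(u) du = 34.875.
T_6 = 36.5625.
Error = 34.875 − 36.5625 = -1.6875.

-1.6875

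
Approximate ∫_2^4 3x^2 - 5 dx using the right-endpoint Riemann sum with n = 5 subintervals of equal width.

Δx = (4 − 2)/5 = 0.4.
Right endpoints: 2.4, 2.8, 3.2, 3.6, 4.
f(2.4) = 12.28, f(2.8) = 18.52, f(3.2) = 25.72, f(3.6) = 33.88, f(4) = 43.
Sum = Δx · [f(2.4) + f(2.8) + f(3.2) + f(3.6) + f(4)].
Sum = 53.36.

53.36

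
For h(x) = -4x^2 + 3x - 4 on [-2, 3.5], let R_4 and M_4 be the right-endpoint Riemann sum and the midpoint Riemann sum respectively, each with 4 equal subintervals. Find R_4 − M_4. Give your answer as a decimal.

-21.7421875

R_4 = -95.734375.
M_4 = -73.9921875.
R_4 − M_4 = -21.7421875.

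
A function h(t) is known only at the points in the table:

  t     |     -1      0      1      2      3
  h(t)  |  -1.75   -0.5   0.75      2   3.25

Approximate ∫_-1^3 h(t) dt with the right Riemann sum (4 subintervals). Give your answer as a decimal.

Δt = 1.
Sum = 1·[(-0.5) + 0.75 + 2 + 3.25] = 5.5.

5.5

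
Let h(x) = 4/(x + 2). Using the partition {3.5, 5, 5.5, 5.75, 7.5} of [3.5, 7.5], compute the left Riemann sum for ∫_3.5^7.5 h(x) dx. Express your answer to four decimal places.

2.4132

Subinterval widths: 1.5, 0.5, 0.25, 1.75.
Left endpoints: 3.5, 5, 5.5, 5.75.
h(3.5) = 8/11, h(5) = 4/7, h(5.5) = 8/15, h(5.75) = 16/31.
Sum = Σ Δx_i · h(x_i).
Sum ≈ 2.4132.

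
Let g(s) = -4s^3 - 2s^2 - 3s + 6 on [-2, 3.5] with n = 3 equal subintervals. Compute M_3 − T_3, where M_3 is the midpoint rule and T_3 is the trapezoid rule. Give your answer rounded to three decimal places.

M_3 ≈ -130.40856.
T_3 ≈ -181.24537.
M_3 − T_3 ≈ 50.837.

50.837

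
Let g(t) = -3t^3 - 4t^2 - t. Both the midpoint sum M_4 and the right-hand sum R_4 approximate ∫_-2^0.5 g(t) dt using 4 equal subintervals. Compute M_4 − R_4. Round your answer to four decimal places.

3.0396

M_4 ≈ 2.770996.
R_4 ≈ -0.268555.
M_4 − R_4 ≈ 3.0396.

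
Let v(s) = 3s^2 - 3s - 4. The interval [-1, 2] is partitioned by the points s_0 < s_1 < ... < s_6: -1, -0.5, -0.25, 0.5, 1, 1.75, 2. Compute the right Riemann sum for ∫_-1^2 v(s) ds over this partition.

Subinterval widths: 0.5, 0.25, 0.75, 0.5, 0.75, 0.25.
Right endpoints: -0.5, -0.25, 0.5, 1, 1.75, 2.
v(-0.5) = -1.75, v(-0.25) = -3.0625, v(0.5) = -4.75, v(1) = -4, v(1.75) = -0.0625, v(2) = 2.
Sum = Σ Δs_i · v(s_i).
Sum = -6.75.

-6.75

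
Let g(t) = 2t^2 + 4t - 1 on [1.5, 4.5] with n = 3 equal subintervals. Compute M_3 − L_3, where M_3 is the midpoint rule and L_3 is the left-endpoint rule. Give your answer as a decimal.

M_3 = 91.
L_3 = 68.5.
M_3 − L_3 = 22.5.

22.5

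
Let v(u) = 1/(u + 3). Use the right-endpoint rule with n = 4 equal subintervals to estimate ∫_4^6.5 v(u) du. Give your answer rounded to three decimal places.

Δu = (6.5 − 4)/4 = 0.625.
Right endpoints: 4.625, 5.25, 5.875, 6.5.
v(4.625) = 8/61, v(5.25) = 4/33, v(5.875) = 8/71, v(6.5) = 2/19.
Sum = Δu · [v(4.625) + v(5.25) + v(5.875) + v(6.5)].
Sum ≈ 0.294.

0.294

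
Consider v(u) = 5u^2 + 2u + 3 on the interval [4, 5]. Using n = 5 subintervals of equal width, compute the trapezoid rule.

Δu = (5 − 4)/5 = 0.2.
v(4) = 91, v(4.2) = 99.6, v(4.4) = 108.6, v(4.6) = 118, v(4.8) = 127.8, v(5) = 138.
T_5 = (Δu/2)·[v(u_0) + 2v(u_1) + ... + 2v(u_{4}) + v(u_5)].
Sum = 113.7.

113.7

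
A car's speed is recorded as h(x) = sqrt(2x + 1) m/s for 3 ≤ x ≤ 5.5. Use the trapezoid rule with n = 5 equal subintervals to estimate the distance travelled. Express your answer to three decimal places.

7.681

Δx = (5.5 − 3)/5 = 0.5.
h(3) ≈ 2.646, h(3.5) ≈ 2.828, h(4) ≈ 3.000, h(4.5) ≈ 3.162, h(5) ≈ 3.317, h(5.5) ≈ 3.464.
T_5 = (Δx/2)·[h(x_0) + 2h(x_1) + ... + 2h(x_{4}) + h(x_5)].
Sum ≈ 7.681.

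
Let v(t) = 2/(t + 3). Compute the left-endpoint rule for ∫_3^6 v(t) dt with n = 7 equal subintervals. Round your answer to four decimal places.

0.8352

Δt = (6 − 3)/7 = 3/7.
Left endpoints: 3, 24/7, 27/7, 30/7, 33/7, 36/7, 39/7.
v(3) = 1/3, v(24/7) = 14/45, v(27/7) = 7/24, v(30/7) = 14/51, v(33/7) = 7/27, v(36/7) = 14/57, v(39/7) = 7/30.
Sum = Δt · [v(3) + v(24/7) + v(27/7) + ...].
Sum ≈ 0.8352.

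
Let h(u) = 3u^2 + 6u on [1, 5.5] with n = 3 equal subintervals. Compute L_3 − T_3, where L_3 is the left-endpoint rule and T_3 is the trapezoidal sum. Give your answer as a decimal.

-86.0625

L_3 = 172.125.
T_3 = 258.1875.
L_3 − T_3 = -86.0625.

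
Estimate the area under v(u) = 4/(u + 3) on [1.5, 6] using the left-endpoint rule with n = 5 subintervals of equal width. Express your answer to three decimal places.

2.983

Δu = (6 − 1.5)/5 = 0.9.
Left endpoints: 1.5, 2.4, 3.3, 4.2, 5.1.
v(1.5) = 8/9, v(2.4) = 20/27, v(3.3) = 40/63, v(4.2) = 5/9, v(5.1) = 40/81.
Sum = Δu · [v(1.5) + v(2.4) + v(3.3) + v(4.2) + v(5.1)].
Sum ≈ 2.983.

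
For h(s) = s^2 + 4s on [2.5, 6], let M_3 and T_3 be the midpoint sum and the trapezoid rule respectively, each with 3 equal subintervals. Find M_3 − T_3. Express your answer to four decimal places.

-1.1910

M_3 ≈ 125.894676.
T_3 ≈ 127.085648.
M_3 − T_3 ≈ -1.1910.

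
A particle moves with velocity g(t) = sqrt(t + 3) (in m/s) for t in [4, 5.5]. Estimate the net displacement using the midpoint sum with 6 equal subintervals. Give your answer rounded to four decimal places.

Δt = (5.5 − 4)/6 = 0.25.
Midpoints: 4.125, 4.375, 4.625, 4.875, 5.125, 5.375.
g(4.125) ≈ 2.6693, g(4.375) ≈ 2.7157, g(4.625) ≈ 2.7613, g(4.875) ≈ 2.8062, g(5.125) ≈ 2.8504, g(5.375) ≈ 2.8940.
Sum = Δt · [g(4.125) + g(4.375) + g(4.625) + ...].
Sum ≈ 4.1742.

4.1742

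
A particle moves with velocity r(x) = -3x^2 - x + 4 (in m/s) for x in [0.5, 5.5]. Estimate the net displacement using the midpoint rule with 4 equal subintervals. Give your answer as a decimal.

-159.296875

Δx = (5.5 − 0.5)/4 = 1.25.
Midpoints: 1.125, 2.375, 3.625, 4.875.
r(1.125) = -0.921875, r(2.375) = -15.296875, r(3.625) = -39.046875, r(4.875) = -72.171875.
Sum = Δx · [r(1.125) + r(2.375) + r(3.625) + r(4.875)].
Sum = -159.296875.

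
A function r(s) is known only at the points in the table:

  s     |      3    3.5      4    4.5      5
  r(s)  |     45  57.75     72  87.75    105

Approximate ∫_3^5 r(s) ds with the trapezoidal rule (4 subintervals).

Δs = 0.5.
T_4 = (0.5/2)·[45 + 2·57.75 + 2·72 + 2·87.75 + 105] = 146.25.

146.25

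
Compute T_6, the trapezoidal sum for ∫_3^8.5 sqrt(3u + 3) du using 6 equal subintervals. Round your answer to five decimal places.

Δu = (8.5 − 3)/6 = 11/12.
f(3) ≈ 3.46410, f(47/12) ≈ 3.84057, f(29/6) ≈ 4.18330, f(5.75) ≈ 4.50000, f(20/3) ≈ 4.79583, f(91/12) ≈ 5.07445, f(8.5) ≈ 5.33854.
T_6 = (Δu/2)·[f(u_0) + 2f(u_1) + ... + 2f(u_{5}) + f(u_6)].
Sum ≈ 24.56251.

24.56251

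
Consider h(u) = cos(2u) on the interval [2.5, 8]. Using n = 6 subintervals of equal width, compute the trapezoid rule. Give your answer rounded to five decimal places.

0.23581

Δu = (8 − 2.5)/6 = 11/12.
h(2.5) ≈ 0.28366, h(41/12) ≈ 0.85245, h(13/3) ≈ -0.72614, h(5.25) ≈ -0.47554, h(37/6) ≈ 0.97297, h(85/12) ≈ -0.02950, h(8) ≈ -0.95766.
T_6 = (Δu/2)·[h(u_0) + 2h(u_1) + ... + 2h(u_{5}) + h(u_6)].
Sum ≈ 0.23581.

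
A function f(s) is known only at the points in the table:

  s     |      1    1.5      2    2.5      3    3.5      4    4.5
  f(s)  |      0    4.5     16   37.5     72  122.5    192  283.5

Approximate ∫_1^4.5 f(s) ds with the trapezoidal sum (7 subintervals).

293.125

Δs = 0.5.
T_7 = (0.5/2)·[0 + 2·4.5 + 2·16 + 2·37.5 + 2·72 + 2·122.5 + 2·192 + 283.5] = 293.125.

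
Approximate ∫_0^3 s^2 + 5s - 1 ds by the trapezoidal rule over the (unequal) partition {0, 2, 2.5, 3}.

Subinterval widths: 2, 0.5, 0.5.
f(0) = -1, f(2) = 13, f(2.5) = 17.75, f(3) = 23.
On each subinterval the trapezoid contributes (Δs_i/2)·[f(s_{i-1}) + f(s_i)].
Sum = 29.875.

29.875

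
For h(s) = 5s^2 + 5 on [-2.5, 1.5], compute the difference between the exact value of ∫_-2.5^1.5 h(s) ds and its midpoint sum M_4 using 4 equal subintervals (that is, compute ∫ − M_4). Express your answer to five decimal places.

Exact integral: ∫_-2.5^1.5 h(s) ds ≈ 51.6666667.
M_4 = 50.
Error ≈ 51.6666667 − 50 ≈ 1.66667.

1.66667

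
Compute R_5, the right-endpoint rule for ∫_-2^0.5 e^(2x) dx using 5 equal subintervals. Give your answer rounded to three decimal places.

Δx = (0.5 − (-2))/5 = 0.5.
Right endpoints: -1.5, -1, -0.5, 0, 0.5.
f(-1.5) ≈ 0.050, f(-1) ≈ 0.135, f(-0.5) ≈ 0.368, f(0) ≈ 1.000, f(0.5) ≈ 2.718.
Sum = Δx · [f(-1.5) + f(-1) + f(-0.5) + f(0) + f(0.5)].
Sum ≈ 2.136.

2.136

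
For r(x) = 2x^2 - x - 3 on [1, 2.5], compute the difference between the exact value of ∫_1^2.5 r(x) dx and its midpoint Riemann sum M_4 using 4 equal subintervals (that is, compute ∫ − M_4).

Exact integral: ∫_1^2.5 r(x) dx = 2.625.
M_4 = 2.58984375.
Error = 2.625 − 2.58984375 = 0.03515625.

0.03515625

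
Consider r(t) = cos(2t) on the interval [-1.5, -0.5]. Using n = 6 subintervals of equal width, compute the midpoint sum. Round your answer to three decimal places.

-0.352

Δt = (-0.5 − (-1.5))/6 = 1/6.
Midpoints: -17/12, -1.25, -13/12, -11/12, -0.75, -7/12.
r(-17/12) ≈ -0.953, r(-1.25) ≈ -0.801, r(-13/12) ≈ -0.561, r(-11/12) ≈ -0.260, r(-0.75) ≈ 0.071, r(-7/12) ≈ 0.393.
Sum = Δt · [r(-17/12) + r(-1.25) + r(-13/12) + ...].
Sum ≈ -0.352.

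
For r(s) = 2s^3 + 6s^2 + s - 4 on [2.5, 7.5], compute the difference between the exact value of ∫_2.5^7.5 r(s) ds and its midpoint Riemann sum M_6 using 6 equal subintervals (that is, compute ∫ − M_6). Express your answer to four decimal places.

Exact integral: ∫_2.5^7.5 r(s) ds = 2380.
M_6 ≈ 2369.583333.
Error ≈ 2380 − 2369.583333 ≈ 10.4167.

10.4167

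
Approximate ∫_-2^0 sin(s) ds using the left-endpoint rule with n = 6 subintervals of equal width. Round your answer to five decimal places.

-1.55456

Δs = (0 − (-2))/6 = 1/3.
Left endpoints: -2, -5/3, -4/3, -1, -2/3, -1/3.
f(-2) ≈ -0.90930, f(-5/3) ≈ -0.99541, f(-4/3) ≈ -0.97194, f(-1) ≈ -0.84147, f(-2/3) ≈ -0.61837, f(-1/3) ≈ -0.32719.
Sum = Δs · [f(-2) + f(-5/3) + f(-4/3) + ...].
Sum ≈ -1.55456.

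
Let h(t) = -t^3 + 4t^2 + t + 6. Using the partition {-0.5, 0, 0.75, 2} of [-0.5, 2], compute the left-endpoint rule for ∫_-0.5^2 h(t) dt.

18.53515625

Subinterval widths: 0.5, 0.75, 1.25.
Left endpoints: -0.5, 0, 0.75.
h(-0.5) = 6.625, h(0) = 6, h(0.75) = 8.578125.
Sum = Σ Δt_i · h(t_i).
Sum = 18.53515625.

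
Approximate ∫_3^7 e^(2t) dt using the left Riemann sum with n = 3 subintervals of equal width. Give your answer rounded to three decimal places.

119694.184

Δt = (7 − 3)/3 = 4/3.
Left endpoints: 3, 13/3, 17/3.
f(3) ≈ 403.429, f(13/3) ≈ 5806.113, f(17/3) ≈ 83561.096.
Sum = Δt · [f(3) + f(13/3) + f(17/3)].
Sum ≈ 119694.184.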